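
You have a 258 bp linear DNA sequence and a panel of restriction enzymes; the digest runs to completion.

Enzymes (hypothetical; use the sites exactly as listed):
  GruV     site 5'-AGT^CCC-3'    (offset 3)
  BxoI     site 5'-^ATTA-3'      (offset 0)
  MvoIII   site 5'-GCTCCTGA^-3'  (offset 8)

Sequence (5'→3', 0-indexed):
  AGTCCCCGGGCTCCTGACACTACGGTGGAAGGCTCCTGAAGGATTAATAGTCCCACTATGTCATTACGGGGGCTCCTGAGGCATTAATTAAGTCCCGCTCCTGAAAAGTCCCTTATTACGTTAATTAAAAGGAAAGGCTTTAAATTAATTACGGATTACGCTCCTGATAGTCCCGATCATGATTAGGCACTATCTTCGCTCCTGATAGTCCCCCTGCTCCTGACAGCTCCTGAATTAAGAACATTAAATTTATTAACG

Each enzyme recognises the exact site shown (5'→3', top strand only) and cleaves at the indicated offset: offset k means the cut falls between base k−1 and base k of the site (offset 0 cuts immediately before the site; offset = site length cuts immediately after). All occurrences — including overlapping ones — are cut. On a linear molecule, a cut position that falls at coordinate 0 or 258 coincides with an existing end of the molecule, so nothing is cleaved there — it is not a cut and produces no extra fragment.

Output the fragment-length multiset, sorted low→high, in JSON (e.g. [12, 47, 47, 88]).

Site scan:
  GruV (AGTCCC, off=3): starts [0, 48, 90, 106, 168, 206] → cuts [3, 51, 93, 109, 171, 209]
  BxoI (ATTA, off=0): starts [42, 62, 82, 86, 114, 123, 143, 147, 154, 181, 233, 242, 251] → cuts [42, 62, 82, 86, 114, 123, 143, 147, 154, 181, 233, 242, 251]
  MvoIII (GCTCCTGA, off=8): starts [9, 31, 71, 96, 159, 197, 215, 225] → cuts [17, 39, 79, 104, 167, 205, 223, 233]

All cut coordinates (distinct, sorted): [3, 17, 39, 42, 51, 62, 79, 82, 86, 93, 104, 109, 114, 123, 143, 147, 154, 167, 171, 181, 205, 209, 223, 233, 242, 251]

Fragment lengths:
  [0,3): 3 bp
  [3,17): 14 bp
  [17,39): 22 bp
  [39,42): 3 bp
  [42,51): 9 bp
  [51,62): 11 bp
  [62,79): 17 bp
  [79,82): 3 bp
  [82,86): 4 bp
  [86,93): 7 bp
  [93,104): 11 bp
  [104,109): 5 bp
  [109,114): 5 bp
  [114,123): 9 bp
  [123,143): 20 bp
  [143,147): 4 bp
  [147,154): 7 bp
  [154,167): 13 bp
  [167,171): 4 bp
  [171,181): 10 bp
  [181,205): 24 bp
  [205,209): 4 bp
  [209,223): 14 bp
  [223,233): 10 bp
  [233,242): 9 bp
  [242,251): 9 bp
  [251,258): 7 bp

[3,3,3,4,4,4,4,5,5,7,7,7,9,9,9,9,10,10,11,11,13,14,14,17,20,22,24]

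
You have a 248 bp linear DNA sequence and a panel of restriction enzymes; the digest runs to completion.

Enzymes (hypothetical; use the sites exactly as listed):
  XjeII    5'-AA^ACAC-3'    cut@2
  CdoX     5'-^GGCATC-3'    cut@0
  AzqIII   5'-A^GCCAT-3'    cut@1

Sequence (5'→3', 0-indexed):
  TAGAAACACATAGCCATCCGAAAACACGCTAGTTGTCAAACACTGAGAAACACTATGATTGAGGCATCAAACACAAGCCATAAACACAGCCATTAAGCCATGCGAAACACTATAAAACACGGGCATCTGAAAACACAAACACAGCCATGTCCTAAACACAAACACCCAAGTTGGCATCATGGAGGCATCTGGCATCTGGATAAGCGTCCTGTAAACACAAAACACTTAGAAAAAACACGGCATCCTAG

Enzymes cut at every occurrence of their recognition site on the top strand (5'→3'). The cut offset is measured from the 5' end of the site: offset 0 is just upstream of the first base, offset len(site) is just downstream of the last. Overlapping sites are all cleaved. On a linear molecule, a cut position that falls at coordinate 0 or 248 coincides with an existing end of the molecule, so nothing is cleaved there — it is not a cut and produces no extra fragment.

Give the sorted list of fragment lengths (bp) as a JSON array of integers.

Per-enzyme occurrences:
  XjeII AAACAC/2: at [3, 21, 37, 47, 68, 81, 104, 114, 130, 136, 153, 159, 212, 219, 232] ⇒ [5, 23, 39, 49, 70, 83, 106, 116, 132, 138, 155, 161, 214, 221, 234]
  CdoX GGCATC/0: at [62, 121, 172, 183, 190, 238] ⇒ [62, 121, 172, 183, 190, 238]
  AzqIII AGCCAT/1: at [11, 75, 87, 95, 142] ⇒ [12, 76, 88, 96, 143]

All cut coordinates (distinct, sorted): [5, 12, 23, 39, 49, 62, 70, 76, 83, 88, 96, 106, 116, 121, 132, 138, 143, 155, 161, 172, 183, 190, 214, 221, 234, 238]

Fragments:
  [0,5): 5 bp
  [5,12): 7 bp
  [12,23): 11 bp
  [23,39): 16 bp
  [39,49): 10 bp
  [49,62): 13 bp
  [62,70): 8 bp
  [70,76): 6 bp
  [76,83): 7 bp
  [83,88): 5 bp
  [88,96): 8 bp
  [96,106): 10 bp
  [106,116): 10 bp
  [116,121): 5 bp
  [121,132): 11 bp
  [132,138): 6 bp
  [138,143): 5 bp
  [143,155): 12 bp
  [155,161): 6 bp
  [161,172): 11 bp
  [172,183): 11 bp
  [183,190): 7 bp
  [190,214): 24 bp
  [214,221): 7 bp
  [221,234): 13 bp
  [234,238): 4 bp
  [238,248): 10 bp

[4,5,5,5,5,6,6,6,7,7,7,7,8,8,10,10,10,10,11,11,11,11,12,13,13,16,24]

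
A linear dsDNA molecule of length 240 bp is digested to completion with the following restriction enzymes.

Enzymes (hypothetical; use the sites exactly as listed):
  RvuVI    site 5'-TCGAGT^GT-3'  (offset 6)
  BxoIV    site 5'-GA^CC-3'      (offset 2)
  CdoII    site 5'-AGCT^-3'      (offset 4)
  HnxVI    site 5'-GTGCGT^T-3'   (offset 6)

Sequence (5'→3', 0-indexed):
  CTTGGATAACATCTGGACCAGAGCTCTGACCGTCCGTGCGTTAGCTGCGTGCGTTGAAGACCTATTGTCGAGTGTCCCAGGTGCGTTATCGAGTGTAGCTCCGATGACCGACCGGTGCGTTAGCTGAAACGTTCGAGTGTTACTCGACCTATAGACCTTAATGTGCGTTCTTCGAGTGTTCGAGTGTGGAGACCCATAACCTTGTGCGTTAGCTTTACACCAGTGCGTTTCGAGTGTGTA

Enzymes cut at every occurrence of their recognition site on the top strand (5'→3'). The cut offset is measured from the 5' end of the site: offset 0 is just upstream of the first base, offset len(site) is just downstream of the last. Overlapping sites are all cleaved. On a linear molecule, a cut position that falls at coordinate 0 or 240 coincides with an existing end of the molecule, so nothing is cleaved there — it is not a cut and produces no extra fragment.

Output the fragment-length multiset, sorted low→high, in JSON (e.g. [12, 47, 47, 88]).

Scan for sites:
  RvuVI TCGAGTGT/6: at [67, 88, 132, 171, 179, 229] ⇒ [73, 94, 138, 177, 185, 235]
  BxoIV GACC/2: at [15, 27, 58, 105, 109, 145, 153, 190] ⇒ [17, 29, 60, 107, 111, 147, 155, 192]
  CdoII AGCT/4: at [21, 42, 96, 121, 210] ⇒ [25, 46, 100, 125, 214]
  HnxVI GTGCGTT/6: at [35, 48, 80, 114, 162, 203, 222] ⇒ [41, 54, 86, 120, 168, 209, 228]

Pooled cuts: [17, 25, 29, 41, 46, 54, 60, 73, 86, 94, 100, 107, 111, 120, 125, 138, 147, 155, 168, 177, 185, 192, 209, 214, 228, 235]

Fragment lengths:
  [0,17): 17 bp
  [17,25): 8 bp
  [25,29): 4 bp
  [29,41): 12 bp
  [41,46): 5 bp
  [46,54): 8 bp
  [54,60): 6 bp
  [60,73): 13 bp
  [73,86): 13 bp
  [86,94): 8 bp
  [94,100): 6 bp
  [100,107): 7 bp
  [107,111): 4 bp
  [111,120): 9 bp
  [120,125): 5 bp
  [125,138): 13 bp
  [138,147): 9 bp
  [147,155): 8 bp
  [155,168): 13 bp
  [168,177): 9 bp
  [177,185): 8 bp
  [185,192): 7 bp
  [192,209): 17 bp
  [209,214): 5 bp
  [214,228): 14 bp
  [228,235): 7 bp
  [235,240): 5 bp

[4,4,5,5,5,5,6,6,7,7,7,8,8,8,8,8,9,9,9,12,13,13,13,13,14,17,17]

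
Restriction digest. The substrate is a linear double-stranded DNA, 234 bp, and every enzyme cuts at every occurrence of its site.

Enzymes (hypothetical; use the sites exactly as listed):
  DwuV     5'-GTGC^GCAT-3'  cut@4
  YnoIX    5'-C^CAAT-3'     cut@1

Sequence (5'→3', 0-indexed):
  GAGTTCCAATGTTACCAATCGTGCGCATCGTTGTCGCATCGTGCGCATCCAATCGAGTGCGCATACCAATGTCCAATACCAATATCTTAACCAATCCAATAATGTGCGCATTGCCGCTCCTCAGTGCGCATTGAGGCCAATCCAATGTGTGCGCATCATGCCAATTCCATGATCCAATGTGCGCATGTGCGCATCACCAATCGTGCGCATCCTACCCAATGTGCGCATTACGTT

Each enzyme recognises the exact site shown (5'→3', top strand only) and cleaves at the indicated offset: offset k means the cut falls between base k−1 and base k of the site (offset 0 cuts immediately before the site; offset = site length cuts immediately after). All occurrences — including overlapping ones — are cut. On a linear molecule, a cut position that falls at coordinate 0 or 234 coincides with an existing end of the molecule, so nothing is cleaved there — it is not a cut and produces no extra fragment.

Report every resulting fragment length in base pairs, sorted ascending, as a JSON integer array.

[5,5,5,6,6,6,7,7,8,8,8,9,9,9,9,10,10,10,10,11,11,12,13,20,20]

Site scan:
  DwuV GTGCGCAT/4: at [20, 40, 56, 103, 123, 148, 178, 186, 202, 220] ⇒ [24, 44, 60, 107, 127, 152, 182, 190, 206, 224]
  YnoIX CCAAT/1: at [5, 14, 48, 65, 72, 78, 90, 95, 136, 141, 160, 173, 196, 215] ⇒ [6, 15, 49, 66, 73, 79, 91, 96, 137, 142, 161, 174, 197, 216]

Pooled cuts: [6, 15, 24, 44, 49, 60, 66, 73, 79, 91, 96, 107, 127, 137, 142, 152, 161, 174, 182, 190, 197, 206, 216, 224]

Fragment lengths:
  [0,6): 6 bp
  [6,15): 9 bp
  [15,24): 9 bp
  [24,44): 20 bp
  [44,49): 5 bp
  [49,60): 11 bp
  [60,66): 6 bp
  [66,73): 7 bp
  [73,79): 6 bp
  [79,91): 12 bp
  [91,96): 5 bp
  [96,107): 11 bp
  [107,127): 20 bp
  [127,137): 10 bp
  [137,142): 5 bp
  [142,152): 10 bp
  [152,161): 9 bp
  [161,174): 13 bp
  [174,182): 8 bp
  [182,190): 8 bp
  [190,197): 7 bp
  [197,206): 9 bp
  [206,216): 10 bp
  [216,224): 8 bp
  [224,234): 10 bp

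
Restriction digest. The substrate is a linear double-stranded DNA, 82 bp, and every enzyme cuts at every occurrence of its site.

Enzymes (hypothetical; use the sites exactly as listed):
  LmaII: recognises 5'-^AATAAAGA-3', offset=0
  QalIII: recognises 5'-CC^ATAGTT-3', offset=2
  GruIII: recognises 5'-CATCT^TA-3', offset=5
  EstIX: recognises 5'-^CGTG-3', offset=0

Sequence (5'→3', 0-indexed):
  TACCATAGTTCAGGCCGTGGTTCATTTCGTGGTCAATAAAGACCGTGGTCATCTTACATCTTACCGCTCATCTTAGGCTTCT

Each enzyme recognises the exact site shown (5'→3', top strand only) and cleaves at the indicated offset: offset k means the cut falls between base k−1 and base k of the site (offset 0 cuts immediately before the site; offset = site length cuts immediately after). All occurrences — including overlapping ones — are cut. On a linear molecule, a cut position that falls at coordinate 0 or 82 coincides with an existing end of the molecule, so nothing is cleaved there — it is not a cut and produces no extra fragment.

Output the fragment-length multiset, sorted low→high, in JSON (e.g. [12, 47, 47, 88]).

[4,7,7,9,9,11,11,12,12]

Per-enzyme occurrences:
  LmaII (AATAAAGA, off=0): starts [34] → cuts [34]
  QalIII (CCATAGTT, off=2): starts [2] → cuts [4]
  GruIII (CATCTTA, off=5): starts [49, 56, 68] → cuts [54, 61, 73]
  EstIX (CGTG, off=0): starts [15, 27, 43] → cuts [15, 27, 43]

Pooled cuts: [4, 15, 27, 34, 43, 54, 61, 73]

Fragments:
  [0,4): 4 bp
  [4,15): 11 bp
  [15,27): 12 bp
  [27,34): 7 bp
  [34,43): 9 bp
  [43,54): 11 bp
  [54,61): 7 bp
  [61,73): 12 bp
  [73,82): 9 bp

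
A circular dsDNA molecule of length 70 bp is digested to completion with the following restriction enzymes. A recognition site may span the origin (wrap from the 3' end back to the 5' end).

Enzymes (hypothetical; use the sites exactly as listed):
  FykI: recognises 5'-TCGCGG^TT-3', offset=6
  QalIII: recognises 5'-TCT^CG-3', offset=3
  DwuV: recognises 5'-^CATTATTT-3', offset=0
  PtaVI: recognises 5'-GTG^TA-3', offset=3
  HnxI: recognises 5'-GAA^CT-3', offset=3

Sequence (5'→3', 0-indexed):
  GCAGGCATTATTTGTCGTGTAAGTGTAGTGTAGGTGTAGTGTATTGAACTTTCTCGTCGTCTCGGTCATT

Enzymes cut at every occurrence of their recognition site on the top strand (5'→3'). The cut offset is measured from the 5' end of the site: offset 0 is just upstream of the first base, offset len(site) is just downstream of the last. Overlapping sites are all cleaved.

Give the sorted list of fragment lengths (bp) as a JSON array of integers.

[5,5,6,6,6,7,8,13,14]

Per-enzyme occurrences:
  FykI (TCGCGGTT, off=6): no sites
  QalIII (TCTCG, off=3): starts [51, 59] → cuts [54, 62]
  DwuV (CATTATTT, off=0): starts [5] → cuts [5]
  PtaVI (GTGTA, off=3): starts [16, 22, 27, 33, 38] → cuts [19, 25, 30, 36, 41]
  HnxI (GAACT, off=3): starts [45] → cuts [48]

Pooled cuts: [5, 19, 25, 30, 36, 41, 48, 54, 62]

Fragments:
  5→19: 14 bp
  19→25: 6 bp
  25→30: 5 bp
  30→36: 6 bp
  36→41: 5 bp
  41→48: 7 bp
  48→54: 6 bp
  54→62: 8 bp
  62→5 (wrap): 70-62+5 = 13 bp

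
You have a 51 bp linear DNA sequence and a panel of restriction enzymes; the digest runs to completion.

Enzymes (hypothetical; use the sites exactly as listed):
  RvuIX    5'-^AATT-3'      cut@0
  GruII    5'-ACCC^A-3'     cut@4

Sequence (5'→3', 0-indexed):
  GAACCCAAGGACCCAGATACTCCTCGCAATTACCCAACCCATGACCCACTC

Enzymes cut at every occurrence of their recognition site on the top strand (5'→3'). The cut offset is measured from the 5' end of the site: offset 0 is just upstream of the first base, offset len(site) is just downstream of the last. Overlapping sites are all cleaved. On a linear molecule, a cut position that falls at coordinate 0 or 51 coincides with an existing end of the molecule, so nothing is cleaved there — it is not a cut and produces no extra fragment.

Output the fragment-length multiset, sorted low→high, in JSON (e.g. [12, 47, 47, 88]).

Site scan:
  RvuIX AATT/0: at [27] ⇒ [27]
  GruII ACCCA/4: at [2, 10, 31, 36, 43] ⇒ [6, 14, 35, 40, 47]

Pooled cuts: [6, 14, 27, 35, 40, 47]

Fragments:
  [0,6): 6 bp
  [6,14): 8 bp
  [14,27): 13 bp
  [27,35): 8 bp
  [35,40): 5 bp
  [40,47): 7 bp
  [47,51): 4 bp

[4,5,6,7,8,8,13]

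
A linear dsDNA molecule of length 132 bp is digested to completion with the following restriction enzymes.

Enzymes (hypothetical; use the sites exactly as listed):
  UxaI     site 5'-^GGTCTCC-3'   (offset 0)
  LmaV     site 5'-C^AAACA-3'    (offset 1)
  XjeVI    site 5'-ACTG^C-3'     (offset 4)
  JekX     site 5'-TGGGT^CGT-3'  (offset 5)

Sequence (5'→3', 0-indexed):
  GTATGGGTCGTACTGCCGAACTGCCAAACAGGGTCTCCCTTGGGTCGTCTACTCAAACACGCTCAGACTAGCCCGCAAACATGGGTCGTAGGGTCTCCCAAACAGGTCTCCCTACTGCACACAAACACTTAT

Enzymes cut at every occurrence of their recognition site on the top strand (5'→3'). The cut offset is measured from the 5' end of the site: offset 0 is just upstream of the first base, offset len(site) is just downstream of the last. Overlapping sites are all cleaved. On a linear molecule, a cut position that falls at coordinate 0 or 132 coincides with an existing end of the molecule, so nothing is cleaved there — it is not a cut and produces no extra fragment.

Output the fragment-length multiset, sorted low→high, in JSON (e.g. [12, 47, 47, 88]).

[2,5,5,5,6,7,8,8,8,9,10,10,13,14,22]

Per-enzyme occurrences:
  UxaI GGTCTCC/0: at [31, 91, 104] ⇒ [31, 91, 104]
  LmaV CAAACA/1: at [24, 53, 75, 98, 121] ⇒ [25, 54, 76, 99, 122]
  XjeVI ACTGC/4: at [11, 19, 113] ⇒ [15, 23, 117]
  JekX TGGGTCGT/5: at [3, 40, 81] ⇒ [8, 45, 86]

Pooled cuts: [8, 15, 23, 25, 31, 45, 54, 76, 86, 91, 99, 104, 117, 122]

Fragment lengths:
  [0,8): 8 bp
  [8,15): 7 bp
  [15,23): 8 bp
  [23,25): 2 bp
  [25,31): 6 bp
  [31,45): 14 bp
  [45,54): 9 bp
  [54,76): 22 bp
  [76,86): 10 bp
  [86,91): 5 bp
  [91,99): 8 bp
  [99,104): 5 bp
  [104,117): 13 bp
  [117,122): 5 bp
  [122,132): 10 bp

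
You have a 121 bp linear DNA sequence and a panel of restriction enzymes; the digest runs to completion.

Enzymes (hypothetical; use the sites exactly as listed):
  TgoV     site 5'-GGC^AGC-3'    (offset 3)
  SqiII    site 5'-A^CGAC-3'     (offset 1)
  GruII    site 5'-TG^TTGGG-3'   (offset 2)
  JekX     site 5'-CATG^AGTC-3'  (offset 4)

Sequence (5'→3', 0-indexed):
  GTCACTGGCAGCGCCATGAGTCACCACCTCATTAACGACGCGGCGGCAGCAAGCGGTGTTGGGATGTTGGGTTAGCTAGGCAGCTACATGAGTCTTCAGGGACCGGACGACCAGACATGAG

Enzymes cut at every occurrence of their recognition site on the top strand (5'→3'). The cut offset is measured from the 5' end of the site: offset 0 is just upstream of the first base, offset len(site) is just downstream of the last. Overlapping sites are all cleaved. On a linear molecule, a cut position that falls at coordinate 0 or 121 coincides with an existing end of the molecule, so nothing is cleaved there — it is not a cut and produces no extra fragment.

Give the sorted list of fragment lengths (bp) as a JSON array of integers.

[8,9,9,9,11,12,14,15,17,17]

Per-enzyme occurrences:
  TgoV GGCAGC/3: at [6, 44, 78] ⇒ [9, 47, 81]
  SqiII ACGAC/1: at [34, 106] ⇒ [35, 107]
  GruII TGTTGGG/2: at [56, 64] ⇒ [58, 66]
  JekX CATGAGTC/4: at [14, 86] ⇒ [18, 90]

All cut coordinates (distinct, sorted): [9, 18, 35, 47, 58, 66, 81, 90, 107]

Fragment lengths:
  [0,9): 9 bp
  [9,18): 9 bp
  [18,35): 17 bp
  [35,47): 12 bp
  [47,58): 11 bp
  [58,66): 8 bp
  [66,81): 15 bp
  [81,90): 9 bp
  [90,107): 17 bp
  [107,121): 14 bp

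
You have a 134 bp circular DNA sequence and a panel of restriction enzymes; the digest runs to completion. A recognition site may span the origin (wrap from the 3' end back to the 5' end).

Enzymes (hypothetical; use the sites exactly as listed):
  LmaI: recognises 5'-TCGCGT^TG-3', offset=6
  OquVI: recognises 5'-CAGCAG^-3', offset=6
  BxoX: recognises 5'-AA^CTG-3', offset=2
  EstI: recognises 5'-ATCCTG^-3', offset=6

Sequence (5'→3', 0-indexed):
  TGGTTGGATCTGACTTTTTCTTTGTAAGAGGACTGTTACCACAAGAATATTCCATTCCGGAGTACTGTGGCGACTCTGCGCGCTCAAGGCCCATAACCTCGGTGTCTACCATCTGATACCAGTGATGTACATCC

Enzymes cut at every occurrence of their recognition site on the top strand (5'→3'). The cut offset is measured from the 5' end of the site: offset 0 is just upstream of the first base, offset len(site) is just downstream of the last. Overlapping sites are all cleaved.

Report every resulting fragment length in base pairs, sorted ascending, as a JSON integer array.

Scan for sites:
  LmaI (TCGCGTTG, off=6): no sites
  OquVI (CAGCAG, off=6): no sites
  BxoX (AACTG, off=2): no sites
  EstI ATCCTG/6: at [130] ⇒ [2]

Pooled cuts: [2]

Fragments:
  2→2 (wrap): 134-2+2 = 134 bp

[134]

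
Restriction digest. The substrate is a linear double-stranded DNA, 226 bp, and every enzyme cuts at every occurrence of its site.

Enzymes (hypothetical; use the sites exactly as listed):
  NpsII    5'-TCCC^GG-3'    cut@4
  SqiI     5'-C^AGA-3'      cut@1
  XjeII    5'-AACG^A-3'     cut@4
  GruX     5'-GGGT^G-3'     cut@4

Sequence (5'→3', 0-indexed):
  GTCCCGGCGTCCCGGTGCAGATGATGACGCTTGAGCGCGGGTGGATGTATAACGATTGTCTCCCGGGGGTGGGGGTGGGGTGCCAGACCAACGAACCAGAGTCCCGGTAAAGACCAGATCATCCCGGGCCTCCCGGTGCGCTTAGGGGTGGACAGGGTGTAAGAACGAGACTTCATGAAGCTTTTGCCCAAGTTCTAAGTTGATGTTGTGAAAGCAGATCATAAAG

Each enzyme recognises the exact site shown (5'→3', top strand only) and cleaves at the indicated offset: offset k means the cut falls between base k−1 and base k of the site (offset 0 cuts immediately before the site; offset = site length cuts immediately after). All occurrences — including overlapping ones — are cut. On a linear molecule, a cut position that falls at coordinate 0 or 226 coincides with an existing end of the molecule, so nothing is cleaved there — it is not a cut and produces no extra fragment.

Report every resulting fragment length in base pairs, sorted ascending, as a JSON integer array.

Site scan:
  NpsII TCCCGG/4: at [1, 9, 60, 101, 121, 130] ⇒ [5, 13, 64, 105, 125, 134]
  SqiI CAGA/1: at [17, 83, 96, 114, 214] ⇒ [18, 84, 97, 115, 215]
  XjeII AACGA/4: at [50, 89, 163] ⇒ [54, 93, 167]
  GruX GGGTG/4: at [38, 66, 72, 77, 145, 154] ⇒ [42, 70, 76, 81, 149, 158]

Pooled cuts: [5, 13, 18, 42, 54, 64, 70, 76, 81, 84, 93, 97, 105, 115, 125, 134, 149, 158, 167, 215]

Fragments:
  [0,5): 5 bp
  [5,13): 8 bp
  [13,18): 5 bp
  [18,42): 24 bp
  [42,54): 12 bp
  [54,64): 10 bp
  [64,70): 6 bp
  [70,76): 6 bp
  [76,81): 5 bp
  [81,84): 3 bp
  [84,93): 9 bp
  [93,97): 4 bp
  [97,105): 8 bp
  [105,115): 10 bp
  [115,125): 10 bp
  [125,134): 9 bp
  [134,149): 15 bp
  [149,158): 9 bp
  [158,167): 9 bp
  [167,215): 48 bp
  [215,226): 11 bp

[3,4,5,5,5,6,6,8,8,9,9,9,9,10,10,10,11,12,15,24,48]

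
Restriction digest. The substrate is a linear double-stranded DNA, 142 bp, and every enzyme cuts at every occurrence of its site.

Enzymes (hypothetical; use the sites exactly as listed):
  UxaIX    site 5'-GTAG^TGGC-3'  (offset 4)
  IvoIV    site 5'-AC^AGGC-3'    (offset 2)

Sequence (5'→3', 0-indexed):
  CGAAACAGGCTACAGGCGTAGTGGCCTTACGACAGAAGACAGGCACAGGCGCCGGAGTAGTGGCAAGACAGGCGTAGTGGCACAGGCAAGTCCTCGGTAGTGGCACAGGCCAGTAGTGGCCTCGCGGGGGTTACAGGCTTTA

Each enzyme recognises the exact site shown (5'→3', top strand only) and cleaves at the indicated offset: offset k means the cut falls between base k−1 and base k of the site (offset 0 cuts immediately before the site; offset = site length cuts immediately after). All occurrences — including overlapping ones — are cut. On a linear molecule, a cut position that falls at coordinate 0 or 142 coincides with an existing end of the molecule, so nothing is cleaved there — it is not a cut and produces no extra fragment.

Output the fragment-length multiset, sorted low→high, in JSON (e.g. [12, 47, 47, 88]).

[6,6,6,6,7,8,8,8,9,10,14,17,18,19]

Scan for sites:
  UxaIX GTAGTGGC/4: at [17, 56, 73, 96, 112] ⇒ [21, 60, 77, 100, 116]
  IvoIV ACAGGC/2: at [4, 11, 38, 44, 67, 81, 104, 132] ⇒ [6, 13, 40, 46, 69, 83, 106, 134]

Pooled cuts: [6, 13, 21, 40, 46, 60, 69, 77, 83, 100, 106, 116, 134]

Fragments:
  [0,6): 6 bp
  [6,13): 7 bp
  [13,21): 8 bp
  [21,40): 19 bp
  [40,46): 6 bp
  [46,60): 14 bp
  [60,69): 9 bp
  [69,77): 8 bp
  [77,83): 6 bp
  [83,100): 17 bp
  [100,106): 6 bp
  [106,116): 10 bp
  [116,134): 18 bp
  [134,142): 8 bp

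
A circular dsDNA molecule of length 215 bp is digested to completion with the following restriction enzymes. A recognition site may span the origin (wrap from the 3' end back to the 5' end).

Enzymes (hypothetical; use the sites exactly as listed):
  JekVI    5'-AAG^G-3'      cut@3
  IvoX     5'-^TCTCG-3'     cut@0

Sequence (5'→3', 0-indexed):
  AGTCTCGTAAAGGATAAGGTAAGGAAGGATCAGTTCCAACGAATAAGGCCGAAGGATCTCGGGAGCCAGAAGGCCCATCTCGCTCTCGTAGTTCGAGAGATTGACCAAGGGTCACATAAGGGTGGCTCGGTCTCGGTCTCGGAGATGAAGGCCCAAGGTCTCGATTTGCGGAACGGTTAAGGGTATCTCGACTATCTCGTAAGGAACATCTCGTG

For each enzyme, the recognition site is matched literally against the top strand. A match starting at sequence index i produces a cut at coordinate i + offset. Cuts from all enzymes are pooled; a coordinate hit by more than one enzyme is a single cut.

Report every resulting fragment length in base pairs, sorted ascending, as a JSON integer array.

Per-enzyme occurrences:
  JekVI (AAGG, off=3): starts [9, 15, 20, 24, 44, 51, 69, 106, 117, 147, 154, 178, 200] → cuts [12, 18, 23, 27, 47, 54, 72, 109, 120, 150, 157, 181, 203]
  IvoX (TCTCG, off=0): starts [2, 56, 77, 83, 130, 136, 158, 185, 194, 208] → cuts [2, 56, 77, 83, 130, 136, 158, 185, 194, 208]

All cut coordinates (distinct, sorted): [2, 12, 18, 23, 27, 47, 54, 56, 72, 77, 83, 109, 120, 130, 136, 150, 157, 158, 181, 185, 194, 203, 208]

Fragment lengths:
  2→12: 10 bp
  12→18: 6 bp
  18→23: 5 bp
  23→27: 4 bp
  27→47: 20 bp
  47→54: 7 bp
  54→56: 2 bp
  56→72: 16 bp
  72→77: 5 bp
  77→83: 6 bp
  83→109: 26 bp
  109→120: 11 bp
  120→130: 10 bp
  130→136: 6 bp
  136→150: 14 bp
  150→157: 7 bp
  157→158: 1 bp
  158→181: 23 bp
  181→185: 4 bp
  185→194: 9 bp
  194→203: 9 bp
  203→208: 5 bp
  208→2 (wrap): 215-208+2 = 9 bp

[1,2,4,4,5,5,5,6,6,6,7,7,9,9,9,10,10,11,14,16,20,23,26]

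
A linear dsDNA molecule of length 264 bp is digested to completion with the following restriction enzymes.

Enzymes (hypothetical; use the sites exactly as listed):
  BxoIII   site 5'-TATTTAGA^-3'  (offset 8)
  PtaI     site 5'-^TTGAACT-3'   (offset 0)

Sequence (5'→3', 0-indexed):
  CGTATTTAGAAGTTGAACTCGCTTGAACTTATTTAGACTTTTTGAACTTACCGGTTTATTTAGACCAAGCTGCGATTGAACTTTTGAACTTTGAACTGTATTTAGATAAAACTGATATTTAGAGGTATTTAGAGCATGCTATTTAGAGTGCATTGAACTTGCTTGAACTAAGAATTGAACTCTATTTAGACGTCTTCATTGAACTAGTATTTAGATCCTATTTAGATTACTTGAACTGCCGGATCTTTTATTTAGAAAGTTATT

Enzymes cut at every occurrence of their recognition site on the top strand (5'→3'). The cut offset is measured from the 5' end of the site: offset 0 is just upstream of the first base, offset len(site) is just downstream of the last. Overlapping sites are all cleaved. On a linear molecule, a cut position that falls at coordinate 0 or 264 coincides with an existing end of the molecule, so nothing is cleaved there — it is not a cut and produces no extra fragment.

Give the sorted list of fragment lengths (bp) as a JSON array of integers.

Per-enzyme occurrences:
  BxoIII (TATTTAGA, off=8): starts [2, 29, 56, 98, 115, 125, 139, 182, 207, 218, 248] → cuts [10, 37, 64, 106, 123, 133, 147, 190, 215, 226, 256]
  PtaI (TTGAACT, off=0): starts [12, 22, 41, 75, 83, 90, 152, 162, 174, 198, 230] → cuts [12, 22, 41, 75, 83, 90, 152, 162, 174, 198, 230]

All cut coordinates (distinct, sorted): [10, 12, 22, 37, 41, 64, 75, 83, 90, 106, 123, 133, 147, 152, 162, 174, 190, 198, 215, 226, 230, 256]

Fragments:
  [0,10): 10 bp
  [10,12): 2 bp
  [12,22): 10 bp
  [22,37): 15 bp
  [37,41): 4 bp
  [41,64): 23 bp
  [64,75): 11 bp
  [75,83): 8 bp
  [83,90): 7 bp
  [90,106): 16 bp
  [106,123): 17 bp
  [123,133): 10 bp
  [133,147): 14 bp
  [147,152): 5 bp
  [152,162): 10 bp
  [162,174): 12 bp
  [174,190): 16 bp
  [190,198): 8 bp
  [198,215): 17 bp
  [215,226): 11 bp
  [226,230): 4 bp
  [230,256): 26 bp
  [256,264): 8 bp

[2,4,4,5,7,8,8,8,10,10,10,10,11,11,12,14,15,16,16,17,17,23,26]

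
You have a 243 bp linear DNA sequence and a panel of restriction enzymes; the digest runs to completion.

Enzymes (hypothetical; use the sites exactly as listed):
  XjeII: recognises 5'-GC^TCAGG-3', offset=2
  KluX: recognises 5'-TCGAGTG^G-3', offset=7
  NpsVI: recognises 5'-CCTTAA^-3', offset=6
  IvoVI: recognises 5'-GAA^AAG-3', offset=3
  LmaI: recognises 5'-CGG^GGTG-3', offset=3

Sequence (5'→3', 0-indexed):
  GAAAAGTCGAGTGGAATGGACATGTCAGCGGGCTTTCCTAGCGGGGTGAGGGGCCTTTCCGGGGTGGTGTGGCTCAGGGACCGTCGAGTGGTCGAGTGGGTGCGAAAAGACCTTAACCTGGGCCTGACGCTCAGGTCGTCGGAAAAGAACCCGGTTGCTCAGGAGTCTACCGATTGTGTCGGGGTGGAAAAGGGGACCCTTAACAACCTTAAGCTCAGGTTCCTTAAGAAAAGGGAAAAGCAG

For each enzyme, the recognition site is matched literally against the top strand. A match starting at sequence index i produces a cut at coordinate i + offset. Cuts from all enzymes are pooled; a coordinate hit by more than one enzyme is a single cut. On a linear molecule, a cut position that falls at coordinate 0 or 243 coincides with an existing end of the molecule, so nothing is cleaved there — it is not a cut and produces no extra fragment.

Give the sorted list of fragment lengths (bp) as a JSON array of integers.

Per-enzyme occurrences:
  XjeII GCTCAGG/2: at [71, 128, 156, 212] ⇒ [73, 130, 158, 214]
  KluX TCGAGTGG/7: at [6, 83, 91] ⇒ [13, 90, 98]
  NpsVI CCTTAA/6: at [110, 197, 206, 221] ⇒ [116, 203, 212, 227]
  IvoVI GAAAAG/3: at [0, 103, 141, 186, 227, 234] ⇒ [3, 106, 144, 189, 230, 237]
  LmaI CGGGGTG/3: at [41, 59, 179] ⇒ [44, 62, 182]

All cut coordinates (distinct, sorted): [3, 13, 44, 62, 73, 90, 98, 106, 116, 130, 144, 158, 182, 189, 203, 212, 214, 227, 230, 237]

Fragment lengths:
  [0,3): 3 bp
  [3,13): 10 bp
  [13,44): 31 bp
  [44,62): 18 bp
  [62,73): 11 bp
  [73,90): 17 bp
  [90,98): 8 bp
  [98,106): 8 bp
  [106,116): 10 bp
  [116,130): 14 bp
  [130,144): 14 bp
  [144,158): 14 bp
  [158,182): 24 bp
  [182,189): 7 bp
  [189,203): 14 bp
  [203,212): 9 bp
  [212,214): 2 bp
  [214,227): 13 bp
  [227,230): 3 bp
  [230,237): 7 bp
  [237,243): 6 bp

[2,3,3,6,7,7,8,8,9,10,10,11,13,14,14,14,14,17,18,24,31]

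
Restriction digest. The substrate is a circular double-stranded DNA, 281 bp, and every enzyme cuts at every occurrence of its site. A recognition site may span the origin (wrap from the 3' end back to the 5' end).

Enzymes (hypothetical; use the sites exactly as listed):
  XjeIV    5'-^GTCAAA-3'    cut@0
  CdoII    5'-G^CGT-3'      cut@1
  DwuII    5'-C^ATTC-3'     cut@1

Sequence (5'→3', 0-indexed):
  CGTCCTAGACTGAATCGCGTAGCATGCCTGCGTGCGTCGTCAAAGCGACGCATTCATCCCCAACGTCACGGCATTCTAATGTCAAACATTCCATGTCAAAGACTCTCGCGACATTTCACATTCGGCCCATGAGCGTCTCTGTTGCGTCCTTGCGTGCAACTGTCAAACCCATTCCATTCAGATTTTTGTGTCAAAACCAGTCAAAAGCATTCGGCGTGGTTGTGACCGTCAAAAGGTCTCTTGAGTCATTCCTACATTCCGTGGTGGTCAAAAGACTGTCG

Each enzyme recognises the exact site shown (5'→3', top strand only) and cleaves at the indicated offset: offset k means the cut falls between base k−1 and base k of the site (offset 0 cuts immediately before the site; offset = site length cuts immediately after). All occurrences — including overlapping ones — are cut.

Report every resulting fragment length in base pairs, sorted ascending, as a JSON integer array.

[4,4,5,6,7,7,8,8,8,9,9,9,10,11,11,13,13,13,14,14,15,17,20,21,25]

Site scan:
  XjeIV GTCAAA/0: at [38, 80, 94, 161, 189, 199, 227, 266] ⇒ [38, 80, 94, 161, 189, 199, 227, 266]
  CdoII GCGT/1: at [16, 29, 33, 132, 143, 151, 213, 280] ⇒ [0, 17, 30, 34, 133, 144, 152, 214]
  DwuII CATTC/1: at [50, 71, 86, 118, 169, 174, 207, 246, 254] ⇒ [51, 72, 87, 119, 170, 175, 208, 247, 255]

All cut coordinates (distinct, sorted): [0, 17, 30, 34, 38, 51, 72, 80, 87, 94, 119, 133, 144, 152, 161, 170, 175, 189, 199, 208, 214, 227, 247, 255, 266]

Fragments:
  0→17: 17 bp
  17→30: 13 bp
  30→34: 4 bp
  34→38: 4 bp
  38→51: 13 bp
  51→72: 21 bp
  72→80: 8 bp
  80→87: 7 bp
  87→94: 7 bp
  94→119: 25 bp
  119→133: 14 bp
  133→144: 11 bp
  144→152: 8 bp
  152→161: 9 bp
  161→170: 9 bp
  170→175: 5 bp
  175→189: 14 bp
  189→199: 10 bp
  199→208: 9 bp
  208→214: 6 bp
  214→227: 13 bp
  227→247: 20 bp
  247→255: 8 bp
  255→266: 11 bp
  266→0 (wrap): 281-266+0 = 15 bp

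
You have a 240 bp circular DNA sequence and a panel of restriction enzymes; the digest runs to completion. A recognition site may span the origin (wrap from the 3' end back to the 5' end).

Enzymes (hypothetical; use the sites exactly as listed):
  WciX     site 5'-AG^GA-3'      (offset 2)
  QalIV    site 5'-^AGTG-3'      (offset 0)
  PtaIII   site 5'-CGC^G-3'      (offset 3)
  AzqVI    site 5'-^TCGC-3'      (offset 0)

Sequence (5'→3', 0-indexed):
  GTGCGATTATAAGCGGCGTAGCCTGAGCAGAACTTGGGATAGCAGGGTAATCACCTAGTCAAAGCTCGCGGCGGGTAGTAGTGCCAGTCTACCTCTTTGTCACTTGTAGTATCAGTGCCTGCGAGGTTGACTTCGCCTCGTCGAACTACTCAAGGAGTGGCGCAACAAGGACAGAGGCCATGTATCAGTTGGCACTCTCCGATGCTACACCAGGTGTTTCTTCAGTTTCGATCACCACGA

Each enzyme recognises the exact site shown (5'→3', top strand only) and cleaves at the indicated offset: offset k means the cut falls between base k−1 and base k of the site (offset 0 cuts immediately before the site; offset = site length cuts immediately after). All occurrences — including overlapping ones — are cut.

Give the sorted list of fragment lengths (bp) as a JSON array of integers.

[1,4,10,14,19,22,34,66,70]

Per-enzyme occurrences:
  WciX AGGA/2: at [152, 167] ⇒ [154, 169]
  QalIV AGTG/0: at [79, 113, 155, 239] ⇒ [79, 113, 155, 239]
  PtaIII CGCG/3: at [66] ⇒ [69]
  AzqVI TCGC/0: at [65, 132] ⇒ [65, 132]

All cut coordinates (distinct, sorted): [65, 69, 79, 113, 132, 154, 155, 169, 239]

Fragments:
  65→69: 4 bp
  69→79: 10 bp
  79→113: 34 bp
  113→132: 19 bp
  132→154: 22 bp
  154→155: 1 bp
  155→169: 14 bp
  169→239: 70 bp
  239→65 (wrap): 240-239+65 = 66 bp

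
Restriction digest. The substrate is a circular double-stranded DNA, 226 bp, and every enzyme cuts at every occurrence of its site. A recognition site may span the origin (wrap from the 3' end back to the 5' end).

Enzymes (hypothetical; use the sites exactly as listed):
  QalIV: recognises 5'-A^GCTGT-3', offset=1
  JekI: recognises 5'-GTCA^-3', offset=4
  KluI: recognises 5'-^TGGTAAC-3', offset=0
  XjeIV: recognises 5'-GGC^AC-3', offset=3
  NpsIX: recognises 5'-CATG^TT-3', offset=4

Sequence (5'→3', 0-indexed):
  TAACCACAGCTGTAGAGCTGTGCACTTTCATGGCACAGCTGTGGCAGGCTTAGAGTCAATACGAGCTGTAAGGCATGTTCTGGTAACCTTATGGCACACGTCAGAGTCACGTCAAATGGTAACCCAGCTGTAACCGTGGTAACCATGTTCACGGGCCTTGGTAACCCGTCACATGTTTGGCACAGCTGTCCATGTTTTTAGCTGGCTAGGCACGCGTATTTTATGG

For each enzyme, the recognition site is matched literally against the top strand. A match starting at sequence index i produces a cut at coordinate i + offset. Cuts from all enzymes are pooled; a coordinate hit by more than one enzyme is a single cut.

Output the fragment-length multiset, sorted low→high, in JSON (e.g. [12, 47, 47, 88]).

[2,3,3,3,4,5,6,6,6,8,8,10,10,10,11,11,11,12,13,13,15,17,18,21]

Scan for sites:
  QalIV (AGCTGT, off=1): starts [7, 15, 36, 63, 125, 183] → cuts [8, 16, 37, 64, 126, 184]
  JekI (GTCA, off=4): starts [54, 99, 105, 110, 167] → cuts [58, 103, 109, 114, 171]
  KluI (TGGTAAC, off=0): starts [80, 116, 136, 158, 223] → cuts [80, 116, 136, 158, 223]
  XjeIV (GGCAC, off=3): starts [31, 92, 178, 208] → cuts [34, 95, 181, 211]
  NpsIX (CATGTT, off=4): starts [73, 143, 171, 190] → cuts [77, 147, 175, 194]

Pooled cuts: [8, 16, 34, 37, 58, 64, 77, 80, 95, 103, 109, 114, 116, 126, 136, 147, 158, 171, 175, 181, 184, 194, 211, 223]

Fragment lengths:
  8→16: 8 bp
  16→34: 18 bp
  34→37: 3 bp
  37→58: 21 bp
  58→64: 6 bp
  64→77: 13 bp
  77→80: 3 bp
  80→95: 15 bp
  95→103: 8 bp
  103→109: 6 bp
  109→114: 5 bp
  114→116: 2 bp
  116→126: 10 bp
  126→136: 10 bp
  136→147: 11 bp
  147→158: 11 bp
  158→171: 13 bp
  171→175: 4 bp
  175→181: 6 bp
  181→184: 3 bp
  184→194: 10 bp
  194→211: 17 bp
  211→223: 12 bp
  223→8 (wrap): 226-223+8 = 11 bp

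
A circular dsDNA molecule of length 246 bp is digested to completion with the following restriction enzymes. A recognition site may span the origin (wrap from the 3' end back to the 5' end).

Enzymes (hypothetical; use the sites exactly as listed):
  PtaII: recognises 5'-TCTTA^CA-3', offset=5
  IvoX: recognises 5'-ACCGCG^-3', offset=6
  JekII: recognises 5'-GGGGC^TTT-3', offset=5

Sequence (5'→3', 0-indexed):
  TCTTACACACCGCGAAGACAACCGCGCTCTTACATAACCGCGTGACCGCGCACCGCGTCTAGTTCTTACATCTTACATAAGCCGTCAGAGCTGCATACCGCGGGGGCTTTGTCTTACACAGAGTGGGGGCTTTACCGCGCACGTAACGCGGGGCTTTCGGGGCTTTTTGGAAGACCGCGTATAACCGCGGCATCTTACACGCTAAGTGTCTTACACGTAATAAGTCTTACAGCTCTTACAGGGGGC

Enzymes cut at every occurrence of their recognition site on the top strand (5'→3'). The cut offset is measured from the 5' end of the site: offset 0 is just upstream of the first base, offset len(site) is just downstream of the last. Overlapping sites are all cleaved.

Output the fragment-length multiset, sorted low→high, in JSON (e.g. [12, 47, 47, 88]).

Per-enzyme occurrences:
  PtaII (TCTTACA, off=5): starts [0, 27, 63, 70, 111, 192, 208, 224, 233] → cuts [5, 32, 68, 75, 116, 197, 213, 229, 238]
  IvoX (ACCGCG, off=6): starts [8, 20, 36, 44, 51, 96, 133, 173, 183] → cuts [14, 26, 42, 50, 57, 102, 139, 179, 189]
  JekII (GGGGCTTT, off=5): starts [102, 125, 149, 158] → cuts [107, 130, 154, 163]

All cut coordinates (distinct, sorted): [5, 14, 26, 32, 42, 50, 57, 68, 75, 102, 107, 116, 130, 139, 154, 163, 179, 189, 197, 213, 229, 238]

Fragments:
  5→14: 9 bp
  14→26: 12 bp
  26→32: 6 bp
  32→42: 10 bp
  42→50: 8 bp
  50→57: 7 bp
  57→68: 11 bp
  68→75: 7 bp
  75→102: 27 bp
  102→107: 5 bp
  107→116: 9 bp
  116→130: 14 bp
  130→139: 9 bp
  139→154: 15 bp
  154→163: 9 bp
  163→179: 16 bp
  179→189: 10 bp
  189→197: 8 bp
  197→213: 16 bp
  213→229: 16 bp
  229→238: 9 bp
  238→5 (wrap): 246-238+5 = 13 bp

[5,6,7,7,8,8,9,9,9,9,9,10,10,11,12,13,14,15,16,16,16,27]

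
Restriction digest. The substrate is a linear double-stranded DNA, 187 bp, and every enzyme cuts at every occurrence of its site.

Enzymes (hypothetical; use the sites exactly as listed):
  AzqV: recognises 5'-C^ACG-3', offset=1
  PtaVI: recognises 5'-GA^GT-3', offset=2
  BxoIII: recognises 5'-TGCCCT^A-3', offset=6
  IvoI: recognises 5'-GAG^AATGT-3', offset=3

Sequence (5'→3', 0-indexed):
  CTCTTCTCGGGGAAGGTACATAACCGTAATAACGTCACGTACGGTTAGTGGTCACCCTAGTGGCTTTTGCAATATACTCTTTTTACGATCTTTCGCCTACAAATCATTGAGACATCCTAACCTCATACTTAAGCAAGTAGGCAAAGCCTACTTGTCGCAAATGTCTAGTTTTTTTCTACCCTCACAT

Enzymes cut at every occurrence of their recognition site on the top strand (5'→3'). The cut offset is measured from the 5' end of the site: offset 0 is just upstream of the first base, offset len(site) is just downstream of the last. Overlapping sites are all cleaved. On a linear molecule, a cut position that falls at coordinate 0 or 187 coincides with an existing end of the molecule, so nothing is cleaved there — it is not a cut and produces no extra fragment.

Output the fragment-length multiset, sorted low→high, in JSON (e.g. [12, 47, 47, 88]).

Site scan:
  AzqV CACG/1: at [35] ⇒ [36]
  PtaVI (GAGT, off=2): no sites
  BxoIII (TGCCCTA, off=6): no sites
  IvoI (GAGAATGT, off=3): no sites

All cut coordinates (distinct, sorted): [36]

Fragment lengths:
  [0,36): 36 bp
  [36,187): 151 bp

[36,151]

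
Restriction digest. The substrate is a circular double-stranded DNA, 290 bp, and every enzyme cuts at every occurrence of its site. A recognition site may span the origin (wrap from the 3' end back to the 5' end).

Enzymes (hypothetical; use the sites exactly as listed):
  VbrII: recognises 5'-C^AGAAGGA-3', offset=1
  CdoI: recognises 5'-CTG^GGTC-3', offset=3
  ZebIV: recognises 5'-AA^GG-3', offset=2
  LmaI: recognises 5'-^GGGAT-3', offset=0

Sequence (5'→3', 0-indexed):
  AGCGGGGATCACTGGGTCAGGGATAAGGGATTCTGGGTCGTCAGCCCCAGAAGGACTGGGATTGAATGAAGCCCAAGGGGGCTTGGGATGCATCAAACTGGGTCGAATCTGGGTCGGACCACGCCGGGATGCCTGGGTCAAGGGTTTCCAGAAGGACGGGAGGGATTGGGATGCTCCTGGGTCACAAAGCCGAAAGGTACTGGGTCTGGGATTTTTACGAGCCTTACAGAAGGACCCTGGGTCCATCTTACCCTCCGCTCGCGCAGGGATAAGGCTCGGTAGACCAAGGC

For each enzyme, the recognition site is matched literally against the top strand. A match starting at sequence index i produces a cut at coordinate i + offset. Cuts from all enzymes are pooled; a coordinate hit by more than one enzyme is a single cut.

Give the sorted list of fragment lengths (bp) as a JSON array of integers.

Per-enzyme occurrences:
  VbrII (CAGAAGGA, off=1): starts [47, 148, 226] → cuts [48, 149, 227]
  CdoI (CTGGGTC, off=3): starts [11, 32, 97, 108, 132, 176, 199, 236] → cuts [14, 35, 100, 111, 135, 179, 202, 239]
  ZebIV (AAGG, off=2): starts [24, 50, 74, 139, 151, 193, 229, 270, 285] → cuts [26, 52, 76, 141, 153, 195, 231, 272, 287]
  LmaI (GGGAT, off=0): starts [4, 19, 26, 57, 84, 125, 161, 167, 207, 265] → cuts [4, 19, 26, 57, 84, 125, 161, 167, 207, 265]

All cut coordinates (distinct, sorted): [4, 14, 19, 26, 35, 48, 52, 57, 76, 84, 100, 111, 125, 135, 141, 149, 153, 161, 167, 179, 195, 202, 207, 227, 231, 239, 265, 272, 287]

Fragment lengths:
  4→14: 10 bp
  14→19: 5 bp
  19→26: 7 bp
  26→35: 9 bp
  35→48: 13 bp
  48→52: 4 bp
  52→57: 5 bp
  57→76: 19 bp
  76→84: 8 bp
  84→100: 16 bp
  100→111: 11 bp
  111→125: 14 bp
  125→135: 10 bp
  135→141: 6 bp
  141→149: 8 bp
  149→153: 4 bp
  153→161: 8 bp
  161→167: 6 bp
  167→179: 12 bp
  179→195: 16 bp
  195→202: 7 bp
  202→207: 5 bp
  207→227: 20 bp
  227→231: 4 bp
  231→239: 8 bp
  239→265: 26 bp
  265→272: 7 bp
  272→287: 15 bp
  287→4 (wrap): 290-287+4 = 7 bp

[4,4,4,5,5,5,6,6,7,7,7,7,8,8,8,8,9,10,10,11,12,13,14,15,16,16,19,20,26]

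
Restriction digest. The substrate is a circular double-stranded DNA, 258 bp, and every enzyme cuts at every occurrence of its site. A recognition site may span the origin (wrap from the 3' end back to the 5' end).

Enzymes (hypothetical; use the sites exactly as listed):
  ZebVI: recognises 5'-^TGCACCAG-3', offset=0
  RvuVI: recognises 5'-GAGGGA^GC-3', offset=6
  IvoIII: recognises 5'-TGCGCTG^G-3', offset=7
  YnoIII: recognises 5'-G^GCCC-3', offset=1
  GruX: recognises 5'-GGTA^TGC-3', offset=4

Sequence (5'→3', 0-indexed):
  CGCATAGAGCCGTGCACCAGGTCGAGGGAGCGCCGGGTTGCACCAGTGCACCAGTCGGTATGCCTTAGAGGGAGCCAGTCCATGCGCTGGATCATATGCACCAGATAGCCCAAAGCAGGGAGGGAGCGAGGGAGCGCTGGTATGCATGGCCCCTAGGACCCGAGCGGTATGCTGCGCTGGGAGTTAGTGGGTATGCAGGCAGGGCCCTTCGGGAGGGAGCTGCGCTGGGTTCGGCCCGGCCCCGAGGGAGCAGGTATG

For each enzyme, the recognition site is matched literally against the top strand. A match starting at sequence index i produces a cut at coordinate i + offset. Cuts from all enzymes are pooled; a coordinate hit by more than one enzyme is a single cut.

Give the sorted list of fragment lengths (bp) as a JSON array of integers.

[5,6,6,7,7,8,8,9,9,9,10,10,11,13,14,14,14,15,16,17,21,29]

Site scan:
  ZebVI (TGCACCAG, off=0): starts [12, 38, 46, 96] → cuts [12, 38, 46, 96]
  RvuVI (GAGGGAGC, off=6): starts [23, 67, 119, 127, 212, 243] → cuts [29, 73, 125, 133, 218, 249]
  IvoIII (TGCGCTGG, off=7): starts [82, 172, 220] → cuts [89, 179, 227]
  YnoIII (GGCCC, off=1): starts [147, 202, 232, 237] → cuts [148, 203, 233, 238]
  GruX (GGTATGC, off=4): starts [56, 138, 165, 189, 252] → cuts [60, 142, 169, 193, 256]

Pooled cuts: [12, 29, 38, 46, 60, 73, 89, 96, 125, 133, 142, 148, 169, 179, 193, 203, 218, 227, 233, 238, 249, 256]

Fragment lengths:
  12→29: 17 bp
  29→38: 9 bp
  38→46: 8 bp
  46→60: 14 bp
  60→73: 13 bp
  73→89: 16 bp
  89→96: 7 bp
  96→125: 29 bp
  125→133: 8 bp
  133→142: 9 bp
  142→148: 6 bp
  148→169: 21 bp
  169→179: 10 bp
  179→193: 14 bp
  193→203: 10 bp
  203→218: 15 bp
  218→227: 9 bp
  227→233: 6 bp
  233→238: 5 bp
  238→249: 11 bp
  249→256: 7 bp
  256→12 (wrap): 258-256+12 = 14 bp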